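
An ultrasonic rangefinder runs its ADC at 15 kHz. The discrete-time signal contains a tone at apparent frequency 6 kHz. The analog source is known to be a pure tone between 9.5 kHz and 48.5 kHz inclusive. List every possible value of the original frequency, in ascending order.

21 kHz, 24 kHz, 36 kHz, 39 kHz

Frequencies that alias to 6 kHz are k·fs ± 6 kHz for integer k ≥ 0.
k=0: 6 kHz.
k=1: 9 kHz, 21 kHz.
k=2: 24 kHz, 36 kHz.
k=3: 39 kHz, 51 kHz.
k=4: 54 kHz, 66 kHz.
Within [9.5 kHz, 48.5 kHz]: 21 kHz, 24 kHz, 36 kHz, 39 kHz.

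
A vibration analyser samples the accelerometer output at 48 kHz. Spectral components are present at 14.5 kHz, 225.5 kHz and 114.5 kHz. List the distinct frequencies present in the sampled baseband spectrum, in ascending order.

14.5 kHz, 18.5 kHz

fs/2 = 24 kHz.
14.5 kHz ≤ fs/2 = 24 kHz, passes unchanged.
225.5 kHz mod fs = 33.5 kHz.
33.5 kHz > fs/2 = 24 kHz, folds to fs − 33.5 kHz = 14.5 kHz.
114.5 kHz mod fs = 18.5 kHz.
18.5 kHz ≤ fs/2 = 24 kHz, appears at 18.5 kHz.
Distinct values: {14.5 kHz, 18.5 kHz}.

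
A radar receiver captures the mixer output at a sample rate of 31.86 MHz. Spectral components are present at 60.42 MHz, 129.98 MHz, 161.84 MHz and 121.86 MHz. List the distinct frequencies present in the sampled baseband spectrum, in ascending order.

2.54 MHz, 3.3 MHz, 5.58 MHz

fs/2 = 15.93 MHz.
60.42 MHz mod fs = 28.56 MHz.
28.56 MHz > fs/2 = 15.93 MHz, folds to fs − 28.56 MHz = 3.3 MHz.
129.98 MHz mod fs = 2.54 MHz.
2.54 MHz ≤ fs/2 = 15.93 MHz, appears at 2.54 MHz.
161.84 MHz mod fs = 2.54 MHz.
2.54 MHz ≤ fs/2 = 15.93 MHz, appears at 2.54 MHz.
121.86 MHz mod fs = 26.28 MHz.
26.28 MHz > fs/2 = 15.93 MHz, folds to fs − 26.28 MHz = 5.58 MHz.
Distinct values: {2.54 MHz, 3.3 MHz, 5.58 MHz}.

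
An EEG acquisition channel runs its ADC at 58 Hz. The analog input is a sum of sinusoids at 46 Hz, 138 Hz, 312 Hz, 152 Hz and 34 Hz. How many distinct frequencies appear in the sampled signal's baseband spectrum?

fs/2 = 29 Hz.
46 Hz > fs/2 = 29 Hz, folds to fs − 46 Hz = 12 Hz.
138 Hz mod fs = 22 Hz.
22 Hz ≤ fs/2 = 29 Hz, appears at 22 Hz.
312 Hz mod fs = 22 Hz.
22 Hz ≤ fs/2 = 29 Hz, appears at 22 Hz.
152 Hz mod fs = 36 Hz.
36 Hz > fs/2 = 29 Hz, folds to fs − 36 Hz = 22 Hz.
34 Hz > fs/2 = 29 Hz, folds to fs − 34 Hz = 24 Hz.
Distinct values: {12 Hz, 22 Hz, 24 Hz} → 3.

3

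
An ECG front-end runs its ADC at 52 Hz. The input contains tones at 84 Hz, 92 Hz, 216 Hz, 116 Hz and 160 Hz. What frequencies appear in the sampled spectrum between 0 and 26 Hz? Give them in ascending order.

4 Hz, 8 Hz, 12 Hz, 20 Hz

fs/2 = 26 Hz.
84 Hz mod fs = 32 Hz.
32 Hz > fs/2 = 26 Hz, folds to fs − 32 Hz = 20 Hz.
92 Hz mod fs = 40 Hz.
40 Hz > fs/2 = 26 Hz, folds to fs − 40 Hz = 12 Hz.
216 Hz mod fs = 8 Hz.
8 Hz ≤ fs/2 = 26 Hz, appears at 8 Hz.
116 Hz mod fs = 12 Hz.
12 Hz ≤ fs/2 = 26 Hz, appears at 12 Hz.
160 Hz mod fs = 4 Hz.
4 Hz ≤ fs/2 = 26 Hz, appears at 4 Hz.
Distinct values: {4 Hz, 8 Hz, 12 Hz, 20 Hz}.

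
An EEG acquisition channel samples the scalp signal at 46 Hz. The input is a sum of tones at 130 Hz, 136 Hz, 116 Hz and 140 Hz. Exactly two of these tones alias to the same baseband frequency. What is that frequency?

fs/2 = 23 Hz.
130 Hz mod fs = 38 Hz.
38 Hz > fs/2 = 23 Hz, folds to fs − 38 Hz = 8 Hz.
136 Hz mod fs = 44 Hz.
44 Hz > fs/2 = 23 Hz, folds to fs − 44 Hz = 2 Hz.
116 Hz mod fs = 24 Hz.
24 Hz > fs/2 = 23 Hz, folds to fs − 24 Hz = 22 Hz.
140 Hz mod fs = 2 Hz.
2 Hz ≤ fs/2 = 23 Hz, appears at 2 Hz.
136 Hz and 140 Hz both map to 2 Hz.

2 Hz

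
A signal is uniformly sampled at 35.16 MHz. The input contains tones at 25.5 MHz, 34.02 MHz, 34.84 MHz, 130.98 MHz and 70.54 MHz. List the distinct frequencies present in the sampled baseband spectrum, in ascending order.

0.22 MHz, 0.32 MHz, 1.14 MHz, 9.66 MHz

fs/2 = 17.58 MHz.
25.5 MHz > fs/2 = 17.58 MHz, folds to fs − 25.5 MHz = 9.66 MHz.
34.02 MHz > fs/2 = 17.58 MHz, folds to fs − 34.02 MHz = 1.14 MHz.
34.84 MHz > fs/2 = 17.58 MHz, folds to fs − 34.84 MHz = 0.32 MHz.
130.98 MHz mod fs = 25.5 MHz.
25.5 MHz > fs/2 = 17.58 MHz, folds to fs − 25.5 MHz = 9.66 MHz.
70.54 MHz mod fs = 0.22 MHz.
0.22 MHz ≤ fs/2 = 17.58 MHz, appears at 0.22 MHz.
Distinct values: {0.22 MHz, 0.32 MHz, 1.14 MHz, 9.66 MHz}.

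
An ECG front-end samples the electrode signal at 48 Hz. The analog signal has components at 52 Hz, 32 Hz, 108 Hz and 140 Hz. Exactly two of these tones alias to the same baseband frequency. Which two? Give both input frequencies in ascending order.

52 Hz, 140 Hz

fs/2 = 24 Hz.
52 Hz mod fs = 4 Hz.
4 Hz ≤ fs/2 = 24 Hz, appears at 4 Hz.
32 Hz > fs/2 = 24 Hz, folds to fs − 32 Hz = 16 Hz.
108 Hz mod fs = 12 Hz.
12 Hz ≤ fs/2 = 24 Hz, appears at 12 Hz.
140 Hz mod fs = 44 Hz.
44 Hz > fs/2 = 24 Hz, folds to fs − 44 Hz = 4 Hz.
52 Hz and 140 Hz both map to 4 Hz.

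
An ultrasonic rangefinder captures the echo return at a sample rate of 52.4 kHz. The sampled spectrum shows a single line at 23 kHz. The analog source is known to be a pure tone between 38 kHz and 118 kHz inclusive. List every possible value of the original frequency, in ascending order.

Frequencies that alias to 23 kHz are k·fs ± 23 kHz for integer k ≥ 0.
k=0: 23 kHz.
k=1: 29.4 kHz, 75.4 kHz.
k=2: 81.8 kHz, 127.8 kHz.
k=3: 134.2 kHz, 180.2 kHz.
Within [38 kHz, 118 kHz]: 75.4 kHz, 81.8 kHz.

75.4 kHz, 81.8 kHz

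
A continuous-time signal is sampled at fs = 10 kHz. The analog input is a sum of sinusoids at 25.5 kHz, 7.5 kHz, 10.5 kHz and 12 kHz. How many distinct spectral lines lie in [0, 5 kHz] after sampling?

fs/2 = 5 kHz.
25.5 kHz mod fs = 5.5 kHz.
5.5 kHz > fs/2 = 5 kHz, folds to fs − 5.5 kHz = 4.5 kHz.
7.5 kHz > fs/2 = 5 kHz, folds to fs − 7.5 kHz = 2.5 kHz.
10.5 kHz mod fs = 0.5 kHz.
0.5 kHz ≤ fs/2 = 5 kHz, appears at 0.5 kHz.
12 kHz mod fs = 2 kHz.
2 kHz ≤ fs/2 = 5 kHz, appears at 2 kHz.
Distinct values: {0.5 kHz, 2 kHz, 2.5 kHz, 4.5 kHz} → 4.

4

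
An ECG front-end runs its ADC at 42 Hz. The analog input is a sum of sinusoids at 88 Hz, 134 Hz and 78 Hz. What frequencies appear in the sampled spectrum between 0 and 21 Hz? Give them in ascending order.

fs/2 = 21 Hz.
88 Hz mod fs = 4 Hz.
4 Hz ≤ fs/2 = 21 Hz, appears at 4 Hz.
134 Hz mod fs = 8 Hz.
8 Hz ≤ fs/2 = 21 Hz, appears at 8 Hz.
78 Hz mod fs = 36 Hz.
36 Hz > fs/2 = 21 Hz, folds to fs − 36 Hz = 6 Hz.
Distinct values: {4 Hz, 6 Hz, 8 Hz}.

4 Hz, 6 Hz, 8 Hz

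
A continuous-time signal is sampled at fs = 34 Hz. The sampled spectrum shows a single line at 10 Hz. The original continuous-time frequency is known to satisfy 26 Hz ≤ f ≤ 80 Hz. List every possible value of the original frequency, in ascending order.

44 Hz, 58 Hz, 78 Hz

Frequencies that alias to 10 Hz are k·fs ± 10 Hz for integer k ≥ 0.
k=0: 10 Hz.
k=1: 24 Hz, 44 Hz.
k=2: 58 Hz, 78 Hz.
k=3: 92 Hz, 112 Hz.
Within [26 Hz, 80 Hz]: 44 Hz, 58 Hz, 78 Hz.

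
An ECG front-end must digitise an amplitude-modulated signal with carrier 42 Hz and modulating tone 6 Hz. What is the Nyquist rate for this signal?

AM sidebands sit at fc ± fm = 36 Hz and 48 Hz.
Highest-frequency component: 48 Hz.
Nyquist rate = 2 × 48 Hz = 96 Hz.

96 Hz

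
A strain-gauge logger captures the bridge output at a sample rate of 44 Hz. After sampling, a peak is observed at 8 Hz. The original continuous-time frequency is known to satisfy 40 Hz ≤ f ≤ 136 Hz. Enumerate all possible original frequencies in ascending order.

52 Hz, 80 Hz, 96 Hz, 124 Hz

Frequencies that alias to 8 Hz are k·fs ± 8 Hz for integer k ≥ 0.
k=0: 8 Hz.
k=1: 36 Hz, 52 Hz.
k=2: 80 Hz, 96 Hz.
k=3: 124 Hz, 140 Hz.
k=4: 168 Hz, 184 Hz.
Within [40 Hz, 136 Hz]: 52 Hz, 80 Hz, 96 Hz, 124 Hz.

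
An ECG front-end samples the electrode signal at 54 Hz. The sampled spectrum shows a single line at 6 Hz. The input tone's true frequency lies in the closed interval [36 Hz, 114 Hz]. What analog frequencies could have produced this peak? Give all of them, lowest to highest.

48 Hz, 60 Hz, 102 Hz, 114 Hz

Frequencies that alias to 6 Hz are k·fs ± 6 Hz for integer k ≥ 0.
k=0: 6 Hz.
k=1: 48 Hz, 60 Hz.
k=2: 102 Hz, 114 Hz.
k=3: 156 Hz, 168 Hz.
Within [36 Hz, 114 Hz]: 48 Hz, 60 Hz, 102 Hz, 114 Hz.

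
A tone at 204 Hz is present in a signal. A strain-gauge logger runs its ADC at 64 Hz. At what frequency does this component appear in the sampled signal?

12 Hz

204 Hz mod fs = 12 Hz.
12 Hz ≤ fs/2 = 32 Hz, appears at 12 Hz.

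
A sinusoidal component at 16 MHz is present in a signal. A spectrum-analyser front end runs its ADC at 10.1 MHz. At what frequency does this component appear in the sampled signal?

16 MHz mod fs = 5.9 MHz.
5.9 MHz > fs/2 = 5.05 MHz, folds to fs − 5.9 MHz = 4.2 MHz.

4.2 MHz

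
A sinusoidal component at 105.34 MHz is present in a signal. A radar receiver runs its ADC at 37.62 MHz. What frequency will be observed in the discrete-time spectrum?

7.52 MHz

105.34 MHz mod fs = 30.1 MHz.
30.1 MHz > fs/2 = 18.81 MHz, folds to fs − 30.1 MHz = 7.52 MHz.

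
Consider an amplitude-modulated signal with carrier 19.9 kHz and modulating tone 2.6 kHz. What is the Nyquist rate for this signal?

AM sidebands sit at fc ± fm = 17.3 kHz and 22.5 kHz.
Highest-frequency component: 22.5 kHz.
Nyquist rate = 2 × 22.5 kHz = 45 kHz.

45 kHz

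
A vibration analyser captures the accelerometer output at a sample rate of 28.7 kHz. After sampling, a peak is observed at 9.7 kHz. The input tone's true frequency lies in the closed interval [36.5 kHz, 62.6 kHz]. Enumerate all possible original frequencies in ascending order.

Frequencies that alias to 9.7 kHz are k·fs ± 9.7 kHz for integer k ≥ 0.
k=0: 9.7 kHz.
k=1: 19 kHz, 38.4 kHz.
k=2: 47.7 kHz, 67.1 kHz.
k=3: 76.4 kHz, 95.8 kHz.
Within [36.5 kHz, 62.6 kHz]: 38.4 kHz, 47.7 kHz.

38.4 kHz, 47.7 kHz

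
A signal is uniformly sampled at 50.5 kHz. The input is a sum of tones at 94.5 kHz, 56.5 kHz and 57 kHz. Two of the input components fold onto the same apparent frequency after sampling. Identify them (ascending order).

57 kHz, 94.5 kHz

fs/2 = 25.25 kHz.
94.5 kHz mod fs = 44 kHz.
44 kHz > fs/2 = 25.25 kHz, folds to fs − 44 kHz = 6.5 kHz.
56.5 kHz mod fs = 6 kHz.
6 kHz ≤ fs/2 = 25.25 kHz, appears at 6 kHz.
57 kHz mod fs = 6.5 kHz.
6.5 kHz ≤ fs/2 = 25.25 kHz, appears at 6.5 kHz.
57 kHz and 94.5 kHz both map to 6.5 kHz.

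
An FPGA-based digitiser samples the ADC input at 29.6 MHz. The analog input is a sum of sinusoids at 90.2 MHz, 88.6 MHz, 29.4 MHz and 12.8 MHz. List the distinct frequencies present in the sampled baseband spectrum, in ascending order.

fs/2 = 14.8 MHz.
90.2 MHz mod fs = 1.4 MHz.
1.4 MHz ≤ fs/2 = 14.8 MHz, appears at 1.4 MHz.
88.6 MHz mod fs = 29.4 MHz.
29.4 MHz > fs/2 = 14.8 MHz, folds to fs − 29.4 MHz = 0.2 MHz.
29.4 MHz > fs/2 = 14.8 MHz, folds to fs − 29.4 MHz = 0.2 MHz.
12.8 MHz ≤ fs/2 = 14.8 MHz, passes unchanged.
Distinct values: {0.2 MHz, 1.4 MHz, 12.8 MHz}.

0.2 MHz, 1.4 MHz, 12.8 MHz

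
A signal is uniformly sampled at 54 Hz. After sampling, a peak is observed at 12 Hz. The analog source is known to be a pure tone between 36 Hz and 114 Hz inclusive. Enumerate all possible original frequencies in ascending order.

42 Hz, 66 Hz, 96 Hz

Frequencies that alias to 12 Hz are k·fs ± 12 Hz for integer k ≥ 0.
k=0: 12 Hz.
k=1: 42 Hz, 66 Hz.
k=2: 96 Hz, 120 Hz.
k=3: 150 Hz, 174 Hz.
Within [36 Hz, 114 Hz]: 42 Hz, 66 Hz, 96 Hz.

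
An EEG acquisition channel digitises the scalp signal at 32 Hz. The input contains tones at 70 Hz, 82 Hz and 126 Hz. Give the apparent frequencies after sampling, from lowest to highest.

fs/2 = 16 Hz.
70 Hz mod fs = 6 Hz.
6 Hz ≤ fs/2 = 16 Hz, appears at 6 Hz.
82 Hz mod fs = 18 Hz.
18 Hz > fs/2 = 16 Hz, folds to fs − 18 Hz = 14 Hz.
126 Hz mod fs = 30 Hz.
30 Hz > fs/2 = 16 Hz, folds to fs − 30 Hz = 2 Hz.
Distinct values: {2 Hz, 6 Hz, 14 Hz}.

2 Hz, 6 Hz, 14 Hz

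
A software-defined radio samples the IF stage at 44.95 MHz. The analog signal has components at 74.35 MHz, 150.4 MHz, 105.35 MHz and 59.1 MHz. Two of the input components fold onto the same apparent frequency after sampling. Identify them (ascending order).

74.35 MHz, 150.4 MHz

fs/2 = 22.475 MHz.
74.35 MHz mod fs = 29.4 MHz.
29.4 MHz > fs/2 = 22.475 MHz, folds to fs − 29.4 MHz = 15.55 MHz.
150.4 MHz mod fs = 15.55 MHz.
15.55 MHz ≤ fs/2 = 22.475 MHz, appears at 15.55 MHz.
105.35 MHz mod fs = 15.45 MHz.
15.45 MHz ≤ fs/2 = 22.475 MHz, appears at 15.45 MHz.
59.1 MHz mod fs = 14.15 MHz.
14.15 MHz ≤ fs/2 = 22.475 MHz, appears at 14.15 MHz.
74.35 MHz and 150.4 MHz both map to 15.55 MHz.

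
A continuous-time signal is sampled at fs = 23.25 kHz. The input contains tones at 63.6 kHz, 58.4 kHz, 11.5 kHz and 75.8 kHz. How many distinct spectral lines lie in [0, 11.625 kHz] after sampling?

4

fs/2 = 11.625 kHz.
63.6 kHz mod fs = 17.1 kHz.
17.1 kHz > fs/2 = 11.625 kHz, folds to fs − 17.1 kHz = 6.15 kHz.
58.4 kHz mod fs = 11.9 kHz.
11.9 kHz > fs/2 = 11.625 kHz, folds to fs − 11.9 kHz = 11.35 kHz.
11.5 kHz ≤ fs/2 = 11.625 kHz, passes unchanged.
75.8 kHz mod fs = 6.05 kHz.
6.05 kHz ≤ fs/2 = 11.625 kHz, appears at 6.05 kHz.
Distinct values: {6.05 kHz, 6.15 kHz, 11.35 kHz, 11.5 kHz} → 4.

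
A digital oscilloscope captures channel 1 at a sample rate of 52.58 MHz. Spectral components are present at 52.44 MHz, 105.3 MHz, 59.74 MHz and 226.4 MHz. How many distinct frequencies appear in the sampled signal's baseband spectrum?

fs/2 = 26.29 MHz.
52.44 MHz > fs/2 = 26.29 MHz, folds to fs − 52.44 MHz = 0.14 MHz.
105.3 MHz mod fs = 0.14 MHz.
0.14 MHz ≤ fs/2 = 26.29 MHz, appears at 0.14 MHz.
59.74 MHz mod fs = 7.16 MHz.
7.16 MHz ≤ fs/2 = 26.29 MHz, appears at 7.16 MHz.
226.4 MHz mod fs = 16.08 MHz.
16.08 MHz ≤ fs/2 = 26.29 MHz, appears at 16.08 MHz.
Distinct values: {0.14 MHz, 7.16 MHz, 16.08 MHz} → 3.

3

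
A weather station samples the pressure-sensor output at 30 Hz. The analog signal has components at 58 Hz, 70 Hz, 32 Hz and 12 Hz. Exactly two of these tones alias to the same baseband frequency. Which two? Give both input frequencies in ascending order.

32 Hz, 58 Hz

fs/2 = 15 Hz.
58 Hz mod fs = 28 Hz.
28 Hz > fs/2 = 15 Hz, folds to fs − 28 Hz = 2 Hz.
70 Hz mod fs = 10 Hz.
10 Hz ≤ fs/2 = 15 Hz, appears at 10 Hz.
32 Hz mod fs = 2 Hz.
2 Hz ≤ fs/2 = 15 Hz, appears at 2 Hz.
12 Hz ≤ fs/2 = 15 Hz, passes unchanged.
32 Hz and 58 Hz both map to 2 Hz.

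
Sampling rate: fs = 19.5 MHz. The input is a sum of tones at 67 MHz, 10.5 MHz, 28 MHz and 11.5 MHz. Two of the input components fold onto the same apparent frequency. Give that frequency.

fs/2 = 9.75 MHz.
67 MHz mod fs = 8.5 MHz.
8.5 MHz ≤ fs/2 = 9.75 MHz, appears at 8.5 MHz.
10.5 MHz > fs/2 = 9.75 MHz, folds to fs − 10.5 MHz = 9 MHz.
28 MHz mod fs = 8.5 MHz.
8.5 MHz ≤ fs/2 = 9.75 MHz, appears at 8.5 MHz.
11.5 MHz > fs/2 = 9.75 MHz, folds to fs − 11.5 MHz = 8 MHz.
28 MHz and 67 MHz both map to 8.5 MHz.

8.5 MHz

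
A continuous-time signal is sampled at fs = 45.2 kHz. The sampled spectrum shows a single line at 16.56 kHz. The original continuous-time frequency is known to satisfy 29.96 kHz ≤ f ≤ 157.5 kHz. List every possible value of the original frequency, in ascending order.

61.76 kHz, 73.84 kHz, 106.96 kHz, 119.04 kHz, 152.16 kHz

Frequencies that alias to 16.56 kHz are k·fs ± 16.56 kHz for integer k ≥ 0.
k=0: 16.56 kHz.
k=1: 28.64 kHz, 61.76 kHz.
k=2: 73.84 kHz, 106.96 kHz.
k=3: 119.04 kHz, 152.16 kHz.
k=4: 164.24 kHz, 197.36 kHz.
Within [29.96 kHz, 157.5 kHz]: 61.76 kHz, 73.84 kHz, 106.96 kHz, 119.04 kHz, 152.16 kHz.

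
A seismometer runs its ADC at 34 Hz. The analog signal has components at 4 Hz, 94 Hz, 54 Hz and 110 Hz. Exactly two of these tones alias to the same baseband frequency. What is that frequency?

8 Hz

fs/2 = 17 Hz.
4 Hz ≤ fs/2 = 17 Hz, passes unchanged.
94 Hz mod fs = 26 Hz.
26 Hz > fs/2 = 17 Hz, folds to fs − 26 Hz = 8 Hz.
54 Hz mod fs = 20 Hz.
20 Hz > fs/2 = 17 Hz, folds to fs − 20 Hz = 14 Hz.
110 Hz mod fs = 8 Hz.
8 Hz ≤ fs/2 = 17 Hz, appears at 8 Hz.
94 Hz and 110 Hz both map to 8 Hz.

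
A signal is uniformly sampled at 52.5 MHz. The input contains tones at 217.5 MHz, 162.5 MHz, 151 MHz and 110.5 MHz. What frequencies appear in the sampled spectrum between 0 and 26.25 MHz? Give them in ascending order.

5 MHz, 5.5 MHz, 6.5 MHz, 7.5 MHz

fs/2 = 26.25 MHz.
217.5 MHz mod fs = 7.5 MHz.
7.5 MHz ≤ fs/2 = 26.25 MHz, appears at 7.5 MHz.
162.5 MHz mod fs = 5 MHz.
5 MHz ≤ fs/2 = 26.25 MHz, appears at 5 MHz.
151 MHz mod fs = 46 MHz.
46 MHz > fs/2 = 26.25 MHz, folds to fs − 46 MHz = 6.5 MHz.
110.5 MHz mod fs = 5.5 MHz.
5.5 MHz ≤ fs/2 = 26.25 MHz, appears at 5.5 MHz.
Distinct values: {5 MHz, 5.5 MHz, 6.5 MHz, 7.5 MHz}.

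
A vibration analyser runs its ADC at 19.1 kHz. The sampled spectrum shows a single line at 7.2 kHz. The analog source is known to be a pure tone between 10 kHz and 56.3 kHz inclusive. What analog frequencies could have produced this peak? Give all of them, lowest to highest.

Frequencies that alias to 7.2 kHz are k·fs ± 7.2 kHz for integer k ≥ 0.
k=0: 7.2 kHz.
k=1: 11.9 kHz, 26.3 kHz.
k=2: 31 kHz, 45.4 kHz.
k=3: 50.1 kHz, 64.5 kHz.
k=4: 69.2 kHz, 83.6 kHz.
Within [10 kHz, 56.3 kHz]: 11.9 kHz, 26.3 kHz, 31 kHz, 45.4 kHz, 50.1 kHz.

11.9 kHz, 26.3 kHz, 31 kHz, 45.4 kHz, 50.1 kHz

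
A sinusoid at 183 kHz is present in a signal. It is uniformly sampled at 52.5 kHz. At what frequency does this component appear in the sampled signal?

183 kHz mod fs = 25.5 kHz.
25.5 kHz ≤ fs/2 = 26.25 kHz, appears at 25.5 kHz.

25.5 kHz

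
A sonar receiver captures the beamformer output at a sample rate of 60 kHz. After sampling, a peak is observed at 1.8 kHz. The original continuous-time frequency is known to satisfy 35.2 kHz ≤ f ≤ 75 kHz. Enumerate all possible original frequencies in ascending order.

Frequencies that alias to 1.8 kHz are k·fs ± 1.8 kHz for integer k ≥ 0.
k=0: 1.8 kHz.
k=1: 58.2 kHz, 61.8 kHz.
k=2: 118.2 kHz, 121.8 kHz.
Within [35.2 kHz, 75 kHz]: 58.2 kHz, 61.8 kHz.

58.2 kHz, 61.8 kHz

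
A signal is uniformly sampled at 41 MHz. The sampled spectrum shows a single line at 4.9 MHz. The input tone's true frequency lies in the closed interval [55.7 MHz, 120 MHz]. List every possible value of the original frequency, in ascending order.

77.1 MHz, 86.9 MHz, 118.1 MHz

Frequencies that alias to 4.9 MHz are k·fs ± 4.9 MHz for integer k ≥ 0.
k=0: 4.9 MHz.
k=1: 36.1 MHz, 45.9 MHz.
k=2: 77.1 MHz, 86.9 MHz.
k=3: 118.1 MHz, 127.9 MHz.
k=4: 159.1 MHz, 168.9 MHz.
Within [55.7 MHz, 120 MHz]: 77.1 MHz, 86.9 MHz, 118.1 MHz.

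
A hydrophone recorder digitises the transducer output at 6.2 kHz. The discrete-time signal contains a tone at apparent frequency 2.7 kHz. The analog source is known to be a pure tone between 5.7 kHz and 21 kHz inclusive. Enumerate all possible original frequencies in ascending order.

Frequencies that alias to 2.7 kHz are k·fs ± 2.7 kHz for integer k ≥ 0.
k=0: 2.7 kHz.
k=1: 3.5 kHz, 8.9 kHz.
k=2: 9.7 kHz, 15.1 kHz.
k=3: 15.9 kHz, 21.3 kHz.
k=4: 22.1 kHz, 27.5 kHz.
Within [5.7 kHz, 21 kHz]: 8.9 kHz, 9.7 kHz, 15.1 kHz, 15.9 kHz.

8.9 kHz, 9.7 kHz, 15.1 kHz, 15.9 kHz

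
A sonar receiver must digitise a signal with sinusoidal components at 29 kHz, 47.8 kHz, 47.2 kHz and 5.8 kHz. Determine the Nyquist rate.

Highest-frequency component: 47.8 kHz.
Nyquist rate = 2 × 47.8 kHz = 95.6 kHz.

95.6 kHz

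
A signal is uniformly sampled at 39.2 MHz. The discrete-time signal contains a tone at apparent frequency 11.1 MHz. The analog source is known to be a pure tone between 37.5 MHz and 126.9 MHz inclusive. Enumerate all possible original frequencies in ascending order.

Frequencies that alias to 11.1 MHz are k·fs ± 11.1 MHz for integer k ≥ 0.
k=0: 11.1 MHz.
k=1: 28.1 MHz, 50.3 MHz.
k=2: 67.3 MHz, 89.5 MHz.
k=3: 106.5 MHz, 128.7 MHz.
k=4: 145.7 MHz, 167.9 MHz.
Within [37.5 MHz, 126.9 MHz]: 50.3 MHz, 67.3 MHz, 89.5 MHz, 106.5 MHz.

50.3 MHz, 67.3 MHz, 89.5 MHz, 106.5 MHz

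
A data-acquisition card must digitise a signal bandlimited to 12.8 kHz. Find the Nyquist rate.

25.6 kHz

Nyquist rate = 2 × 12.8 kHz = 25.6 kHz.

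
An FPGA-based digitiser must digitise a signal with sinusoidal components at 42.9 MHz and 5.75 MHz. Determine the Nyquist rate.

Highest-frequency component: 42.9 MHz.
Nyquist rate = 2 × 42.9 MHz = 85.8 MHz.

85.8 MHz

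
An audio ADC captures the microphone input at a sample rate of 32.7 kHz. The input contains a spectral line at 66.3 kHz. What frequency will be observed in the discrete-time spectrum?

0.9 kHz

66.3 kHz mod fs = 0.9 kHz.
0.9 kHz ≤ fs/2 = 16.35 kHz, appears at 0.9 kHz.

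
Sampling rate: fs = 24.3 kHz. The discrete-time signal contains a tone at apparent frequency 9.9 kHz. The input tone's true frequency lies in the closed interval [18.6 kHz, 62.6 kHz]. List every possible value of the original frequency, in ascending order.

34.2 kHz, 38.7 kHz, 58.5 kHz

Frequencies that alias to 9.9 kHz are k·fs ± 9.9 kHz for integer k ≥ 0.
k=0: 9.9 kHz.
k=1: 14.4 kHz, 34.2 kHz.
k=2: 38.7 kHz, 58.5 kHz.
k=3: 63 kHz, 82.8 kHz.
Within [18.6 kHz, 62.6 kHz]: 34.2 kHz, 38.7 kHz, 58.5 kHz.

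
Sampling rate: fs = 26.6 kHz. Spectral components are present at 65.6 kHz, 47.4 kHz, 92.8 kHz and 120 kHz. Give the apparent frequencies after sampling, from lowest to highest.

5.8 kHz, 12.4 kHz, 13 kHz

fs/2 = 13.3 kHz.
65.6 kHz mod fs = 12.4 kHz.
12.4 kHz ≤ fs/2 = 13.3 kHz, appears at 12.4 kHz.
47.4 kHz mod fs = 20.8 kHz.
20.8 kHz > fs/2 = 13.3 kHz, folds to fs − 20.8 kHz = 5.8 kHz.
92.8 kHz mod fs = 13 kHz.
13 kHz ≤ fs/2 = 13.3 kHz, appears at 13 kHz.
120 kHz mod fs = 13.6 kHz.
13.6 kHz > fs/2 = 13.3 kHz, folds to fs − 13.6 kHz = 13 kHz.
Distinct values: {5.8 kHz, 12.4 kHz, 13 kHz}.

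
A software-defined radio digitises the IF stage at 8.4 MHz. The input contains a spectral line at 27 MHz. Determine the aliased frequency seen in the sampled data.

27 MHz mod fs = 1.8 MHz.
1.8 MHz ≤ fs/2 = 4.2 MHz, appears at 1.8 MHz.

1.8 MHz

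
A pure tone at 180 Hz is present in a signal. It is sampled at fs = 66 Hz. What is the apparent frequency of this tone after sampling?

180 Hz mod fs = 48 Hz.
48 Hz > fs/2 = 33 Hz, folds to fs − 48 Hz = 18 Hz.

18 Hz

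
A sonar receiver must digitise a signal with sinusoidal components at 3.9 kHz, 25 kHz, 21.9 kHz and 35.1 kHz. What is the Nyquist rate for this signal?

70.2 kHz

Highest-frequency component: 35.1 kHz.
Nyquist rate = 2 × 35.1 kHz = 70.2 kHz.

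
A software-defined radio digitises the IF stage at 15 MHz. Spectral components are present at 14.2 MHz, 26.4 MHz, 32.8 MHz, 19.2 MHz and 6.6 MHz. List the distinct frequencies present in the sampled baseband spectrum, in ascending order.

0.8 MHz, 2.8 MHz, 3.6 MHz, 4.2 MHz, 6.6 MHz

fs/2 = 7.5 MHz.
14.2 MHz > fs/2 = 7.5 MHz, folds to fs − 14.2 MHz = 0.8 MHz.
26.4 MHz mod fs = 11.4 MHz.
11.4 MHz > fs/2 = 7.5 MHz, folds to fs − 11.4 MHz = 3.6 MHz.
32.8 MHz mod fs = 2.8 MHz.
2.8 MHz ≤ fs/2 = 7.5 MHz, appears at 2.8 MHz.
19.2 MHz mod fs = 4.2 MHz.
4.2 MHz ≤ fs/2 = 7.5 MHz, appears at 4.2 MHz.
6.6 MHz ≤ fs/2 = 7.5 MHz, passes unchanged.
Distinct values: {0.8 MHz, 2.8 MHz, 3.6 MHz, 4.2 MHz, 6.6 MHz}.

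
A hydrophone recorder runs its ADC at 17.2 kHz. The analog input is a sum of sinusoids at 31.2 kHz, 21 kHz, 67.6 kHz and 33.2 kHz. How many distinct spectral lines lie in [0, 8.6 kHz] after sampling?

3

fs/2 = 8.6 kHz.
31.2 kHz mod fs = 14 kHz.
14 kHz > fs/2 = 8.6 kHz, folds to fs − 14 kHz = 3.2 kHz.
21 kHz mod fs = 3.8 kHz.
3.8 kHz ≤ fs/2 = 8.6 kHz, appears at 3.8 kHz.
67.6 kHz mod fs = 16 kHz.
16 kHz > fs/2 = 8.6 kHz, folds to fs − 16 kHz = 1.2 kHz.
33.2 kHz mod fs = 16 kHz.
16 kHz > fs/2 = 8.6 kHz, folds to fs − 16 kHz = 1.2 kHz.
Distinct values: {1.2 kHz, 3.2 kHz, 3.8 kHz} → 3.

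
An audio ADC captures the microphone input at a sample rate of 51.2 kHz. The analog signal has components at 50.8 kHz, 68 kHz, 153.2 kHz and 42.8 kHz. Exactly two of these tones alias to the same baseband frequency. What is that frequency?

fs/2 = 25.6 kHz.
50.8 kHz > fs/2 = 25.6 kHz, folds to fs − 50.8 kHz = 0.4 kHz.
68 kHz mod fs = 16.8 kHz.
16.8 kHz ≤ fs/2 = 25.6 kHz, appears at 16.8 kHz.
153.2 kHz mod fs = 50.8 kHz.
50.8 kHz > fs/2 = 25.6 kHz, folds to fs − 50.8 kHz = 0.4 kHz.
42.8 kHz > fs/2 = 25.6 kHz, folds to fs − 42.8 kHz = 8.4 kHz.
50.8 kHz and 153.2 kHz both map to 0.4 kHz.

0.4 kHz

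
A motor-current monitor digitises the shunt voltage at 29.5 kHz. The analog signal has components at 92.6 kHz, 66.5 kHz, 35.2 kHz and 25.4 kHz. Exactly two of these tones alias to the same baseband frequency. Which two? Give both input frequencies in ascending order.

fs/2 = 14.75 kHz.
92.6 kHz mod fs = 4.1 kHz.
4.1 kHz ≤ fs/2 = 14.75 kHz, appears at 4.1 kHz.
66.5 kHz mod fs = 7.5 kHz.
7.5 kHz ≤ fs/2 = 14.75 kHz, appears at 7.5 kHz.
35.2 kHz mod fs = 5.7 kHz.
5.7 kHz ≤ fs/2 = 14.75 kHz, appears at 5.7 kHz.
25.4 kHz > fs/2 = 14.75 kHz, folds to fs − 25.4 kHz = 4.1 kHz.
25.4 kHz and 92.6 kHz both map to 4.1 kHz.

25.4 kHz, 92.6 kHz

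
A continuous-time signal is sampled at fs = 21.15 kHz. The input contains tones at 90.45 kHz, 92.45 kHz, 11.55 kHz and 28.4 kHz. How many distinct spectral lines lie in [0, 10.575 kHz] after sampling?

fs/2 = 10.575 kHz.
90.45 kHz mod fs = 5.85 kHz.
5.85 kHz ≤ fs/2 = 10.575 kHz, appears at 5.85 kHz.
92.45 kHz mod fs = 7.85 kHz.
7.85 kHz ≤ fs/2 = 10.575 kHz, appears at 7.85 kHz.
11.55 kHz > fs/2 = 10.575 kHz, folds to fs − 11.55 kHz = 9.6 kHz.
28.4 kHz mod fs = 7.25 kHz.
7.25 kHz ≤ fs/2 = 10.575 kHz, appears at 7.25 kHz.
Distinct values: {5.85 kHz, 7.25 kHz, 7.85 kHz, 9.6 kHz} → 4.

4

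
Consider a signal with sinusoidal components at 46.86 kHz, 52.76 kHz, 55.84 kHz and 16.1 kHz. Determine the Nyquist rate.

Highest-frequency component: 55.84 kHz.
Nyquist rate = 2 × 55.84 kHz = 111.68 kHz.

111.68 kHz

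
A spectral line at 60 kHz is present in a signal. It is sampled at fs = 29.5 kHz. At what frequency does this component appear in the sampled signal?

60 kHz mod fs = 1 kHz.
1 kHz ≤ fs/2 = 14.75 kHz, appears at 1 kHz.

1 kHz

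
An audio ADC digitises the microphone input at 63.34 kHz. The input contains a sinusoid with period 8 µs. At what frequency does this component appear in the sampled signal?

1.68 kHz

T = 8 µs → f = 1/T = 125 kHz.
125 kHz mod fs = 61.66 kHz.
61.66 kHz > fs/2 = 31.67 kHz, folds to fs − 61.66 kHz = 1.68 kHz.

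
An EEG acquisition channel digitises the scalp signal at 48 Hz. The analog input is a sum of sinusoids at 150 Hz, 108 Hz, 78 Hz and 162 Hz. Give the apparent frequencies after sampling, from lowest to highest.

fs/2 = 24 Hz.
150 Hz mod fs = 6 Hz.
6 Hz ≤ fs/2 = 24 Hz, appears at 6 Hz.
108 Hz mod fs = 12 Hz.
12 Hz ≤ fs/2 = 24 Hz, appears at 12 Hz.
78 Hz mod fs = 30 Hz.
30 Hz > fs/2 = 24 Hz, folds to fs − 30 Hz = 18 Hz.
162 Hz mod fs = 18 Hz.
18 Hz ≤ fs/2 = 24 Hz, appears at 18 Hz.
Distinct values: {6 Hz, 12 Hz, 18 Hz}.

6 Hz, 12 Hz, 18 Hz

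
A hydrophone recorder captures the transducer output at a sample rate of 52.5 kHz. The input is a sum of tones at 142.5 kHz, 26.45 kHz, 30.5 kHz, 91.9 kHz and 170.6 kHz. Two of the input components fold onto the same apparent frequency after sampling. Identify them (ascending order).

fs/2 = 26.25 kHz.
142.5 kHz mod fs = 37.5 kHz.
37.5 kHz > fs/2 = 26.25 kHz, folds to fs − 37.5 kHz = 15 kHz.
26.45 kHz > fs/2 = 26.25 kHz, folds to fs − 26.45 kHz = 26.05 kHz.
30.5 kHz > fs/2 = 26.25 kHz, folds to fs − 30.5 kHz = 22 kHz.
91.9 kHz mod fs = 39.4 kHz.
39.4 kHz > fs/2 = 26.25 kHz, folds to fs − 39.4 kHz = 13.1 kHz.
170.6 kHz mod fs = 13.1 kHz.
13.1 kHz ≤ fs/2 = 26.25 kHz, appears at 13.1 kHz.
91.9 kHz and 170.6 kHz both map to 13.1 kHz.

91.9 kHz, 170.6 kHz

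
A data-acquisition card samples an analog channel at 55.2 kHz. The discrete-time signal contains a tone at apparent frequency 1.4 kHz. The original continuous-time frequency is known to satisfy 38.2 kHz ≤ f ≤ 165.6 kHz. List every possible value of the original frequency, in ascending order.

53.8 kHz, 56.6 kHz, 109 kHz, 111.8 kHz, 164.2 kHz

Frequencies that alias to 1.4 kHz are k·fs ± 1.4 kHz for integer k ≥ 0.
k=0: 1.4 kHz.
k=1: 53.8 kHz, 56.6 kHz.
k=2: 109 kHz, 111.8 kHz.
k=3: 164.2 kHz, 167 kHz.
k=4: 219.4 kHz, 222.2 kHz.
Within [38.2 kHz, 165.6 kHz]: 53.8 kHz, 56.6 kHz, 109 kHz, 111.8 kHz, 164.2 kHz.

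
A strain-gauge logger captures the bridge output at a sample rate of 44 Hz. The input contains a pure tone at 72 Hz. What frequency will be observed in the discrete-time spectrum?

16 Hz

72 Hz mod fs = 28 Hz.
28 Hz > fs/2 = 22 Hz, folds to fs − 28 Hz = 16 Hz.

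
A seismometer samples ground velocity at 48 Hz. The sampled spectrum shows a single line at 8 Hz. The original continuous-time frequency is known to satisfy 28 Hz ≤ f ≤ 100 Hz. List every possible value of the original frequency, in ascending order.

40 Hz, 56 Hz, 88 Hz

Frequencies that alias to 8 Hz are k·fs ± 8 Hz for integer k ≥ 0.
k=0: 8 Hz.
k=1: 40 Hz, 56 Hz.
k=2: 88 Hz, 104 Hz.
k=3: 136 Hz, 152 Hz.
Within [28 Hz, 100 Hz]: 40 Hz, 56 Hz, 88 Hz.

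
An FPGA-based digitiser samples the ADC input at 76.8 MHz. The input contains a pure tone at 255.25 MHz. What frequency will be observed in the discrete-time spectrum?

255.25 MHz mod fs = 24.85 MHz.
24.85 MHz ≤ fs/2 = 38.4 MHz, appears at 24.85 MHz.

24.85 MHz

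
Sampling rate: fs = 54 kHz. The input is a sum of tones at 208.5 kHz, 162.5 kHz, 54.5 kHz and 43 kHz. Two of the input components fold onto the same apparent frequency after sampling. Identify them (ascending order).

54.5 kHz, 162.5 kHz

fs/2 = 27 kHz.
208.5 kHz mod fs = 46.5 kHz.
46.5 kHz > fs/2 = 27 kHz, folds to fs − 46.5 kHz = 7.5 kHz.
162.5 kHz mod fs = 0.5 kHz.
0.5 kHz ≤ fs/2 = 27 kHz, appears at 0.5 kHz.
54.5 kHz mod fs = 0.5 kHz.
0.5 kHz ≤ fs/2 = 27 kHz, appears at 0.5 kHz.
43 kHz > fs/2 = 27 kHz, folds to fs − 43 kHz = 11 kHz.
54.5 kHz and 162.5 kHz both map to 0.5 kHz.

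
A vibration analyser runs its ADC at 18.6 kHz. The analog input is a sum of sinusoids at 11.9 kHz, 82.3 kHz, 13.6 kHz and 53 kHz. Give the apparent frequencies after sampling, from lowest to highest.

2.8 kHz, 5 kHz, 6.7 kHz, 7.9 kHz

fs/2 = 9.3 kHz.
11.9 kHz > fs/2 = 9.3 kHz, folds to fs − 11.9 kHz = 6.7 kHz.
82.3 kHz mod fs = 7.9 kHz.
7.9 kHz ≤ fs/2 = 9.3 kHz, appears at 7.9 kHz.
13.6 kHz > fs/2 = 9.3 kHz, folds to fs − 13.6 kHz = 5 kHz.
53 kHz mod fs = 15.8 kHz.
15.8 kHz > fs/2 = 9.3 kHz, folds to fs − 15.8 kHz = 2.8 kHz.
Distinct values: {2.8 kHz, 5 kHz, 6.7 kHz, 7.9 kHz}.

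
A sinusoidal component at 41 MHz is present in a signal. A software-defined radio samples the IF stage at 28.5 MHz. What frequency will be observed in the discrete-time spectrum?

41 MHz mod fs = 12.5 MHz.
12.5 MHz ≤ fs/2 = 14.25 MHz, appears at 12.5 MHz.

12.5 MHz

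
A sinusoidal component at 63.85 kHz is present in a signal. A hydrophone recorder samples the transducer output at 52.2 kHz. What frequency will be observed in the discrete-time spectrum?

11.65 kHz

63.85 kHz mod fs = 11.65 kHz.
11.65 kHz ≤ fs/2 = 26.1 kHz, appears at 11.65 kHz.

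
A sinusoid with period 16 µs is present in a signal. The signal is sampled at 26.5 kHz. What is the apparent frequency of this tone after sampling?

T = 16 µs → f = 1/T = 62.5 kHz.
62.5 kHz mod fs = 9.5 kHz.
9.5 kHz ≤ fs/2 = 13.25 kHz, appears at 9.5 kHz.

9.5 kHz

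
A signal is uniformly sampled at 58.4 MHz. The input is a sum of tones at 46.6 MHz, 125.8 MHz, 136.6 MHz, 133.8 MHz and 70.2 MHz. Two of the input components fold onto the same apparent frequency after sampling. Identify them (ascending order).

46.6 MHz, 70.2 MHz

fs/2 = 29.2 MHz.
46.6 MHz > fs/2 = 29.2 MHz, folds to fs − 46.6 MHz = 11.8 MHz.
125.8 MHz mod fs = 9 MHz.
9 MHz ≤ fs/2 = 29.2 MHz, appears at 9 MHz.
136.6 MHz mod fs = 19.8 MHz.
19.8 MHz ≤ fs/2 = 29.2 MHz, appears at 19.8 MHz.
133.8 MHz mod fs = 17 MHz.
17 MHz ≤ fs/2 = 29.2 MHz, appears at 17 MHz.
70.2 MHz mod fs = 11.8 MHz.
11.8 MHz ≤ fs/2 = 29.2 MHz, appears at 11.8 MHz.
46.6 MHz and 70.2 MHz both map to 11.8 MHz.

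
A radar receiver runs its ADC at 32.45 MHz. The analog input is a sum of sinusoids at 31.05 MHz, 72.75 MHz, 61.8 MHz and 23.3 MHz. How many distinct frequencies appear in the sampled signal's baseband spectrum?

4

fs/2 = 16.225 MHz.
31.05 MHz > fs/2 = 16.225 MHz, folds to fs − 31.05 MHz = 1.4 MHz.
72.75 MHz mod fs = 7.85 MHz.
7.85 MHz ≤ fs/2 = 16.225 MHz, appears at 7.85 MHz.
61.8 MHz mod fs = 29.35 MHz.
29.35 MHz > fs/2 = 16.225 MHz, folds to fs − 29.35 MHz = 3.1 MHz.
23.3 MHz > fs/2 = 16.225 MHz, folds to fs − 23.3 MHz = 9.15 MHz.
Distinct values: {1.4 MHz, 3.1 MHz, 7.85 MHz, 9.15 MHz} → 4.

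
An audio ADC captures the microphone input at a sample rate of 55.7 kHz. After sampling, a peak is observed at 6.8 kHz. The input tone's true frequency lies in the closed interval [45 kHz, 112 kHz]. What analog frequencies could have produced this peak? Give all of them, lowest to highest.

Frequencies that alias to 6.8 kHz are k·fs ± 6.8 kHz for integer k ≥ 0.
k=0: 6.8 kHz.
k=1: 48.9 kHz, 62.5 kHz.
k=2: 104.6 kHz, 118.2 kHz.
k=3: 160.3 kHz, 173.9 kHz.
Within [45 kHz, 112 kHz]: 48.9 kHz, 62.5 kHz, 104.6 kHz.

48.9 kHz, 62.5 kHz, 104.6 kHz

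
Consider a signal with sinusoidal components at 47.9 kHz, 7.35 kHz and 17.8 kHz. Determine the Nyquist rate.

95.8 kHz

Highest-frequency component: 47.9 kHz.
Nyquist rate = 2 × 47.9 kHz = 95.8 kHz.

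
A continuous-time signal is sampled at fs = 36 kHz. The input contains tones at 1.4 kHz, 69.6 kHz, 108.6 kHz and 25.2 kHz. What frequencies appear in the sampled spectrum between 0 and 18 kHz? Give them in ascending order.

0.6 kHz, 1.4 kHz, 2.4 kHz, 10.8 kHz

fs/2 = 18 kHz.
1.4 kHz ≤ fs/2 = 18 kHz, passes unchanged.
69.6 kHz mod fs = 33.6 kHz.
33.6 kHz > fs/2 = 18 kHz, folds to fs − 33.6 kHz = 2.4 kHz.
108.6 kHz mod fs = 0.6 kHz.
0.6 kHz ≤ fs/2 = 18 kHz, appears at 0.6 kHz.
25.2 kHz > fs/2 = 18 kHz, folds to fs − 25.2 kHz = 10.8 kHz.
Distinct values: {0.6 kHz, 1.4 kHz, 2.4 kHz, 10.8 kHz}.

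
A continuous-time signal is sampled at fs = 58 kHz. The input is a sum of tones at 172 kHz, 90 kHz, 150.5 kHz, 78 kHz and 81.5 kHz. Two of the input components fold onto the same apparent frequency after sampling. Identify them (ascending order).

fs/2 = 29 kHz.
172 kHz mod fs = 56 kHz.
56 kHz > fs/2 = 29 kHz, folds to fs − 56 kHz = 2 kHz.
90 kHz mod fs = 32 kHz.
32 kHz > fs/2 = 29 kHz, folds to fs − 32 kHz = 26 kHz.
150.5 kHz mod fs = 34.5 kHz.
34.5 kHz > fs/2 = 29 kHz, folds to fs − 34.5 kHz = 23.5 kHz.
78 kHz mod fs = 20 kHz.
20 kHz ≤ fs/2 = 29 kHz, appears at 20 kHz.
81.5 kHz mod fs = 23.5 kHz.
23.5 kHz ≤ fs/2 = 29 kHz, appears at 23.5 kHz.
81.5 kHz and 150.5 kHz both map to 23.5 kHz.

81.5 kHz, 150.5 kHz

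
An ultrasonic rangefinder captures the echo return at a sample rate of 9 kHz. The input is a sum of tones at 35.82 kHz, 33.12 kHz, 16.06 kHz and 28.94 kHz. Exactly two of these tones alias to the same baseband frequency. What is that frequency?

1.94 kHz

fs/2 = 4.5 kHz.
35.82 kHz mod fs = 8.82 kHz.
8.82 kHz > fs/2 = 4.5 kHz, folds to fs − 8.82 kHz = 0.18 kHz.
33.12 kHz mod fs = 6.12 kHz.
6.12 kHz > fs/2 = 4.5 kHz, folds to fs − 6.12 kHz = 2.88 kHz.
16.06 kHz mod fs = 7.06 kHz.
7.06 kHz > fs/2 = 4.5 kHz, folds to fs − 7.06 kHz = 1.94 kHz.
28.94 kHz mod fs = 1.94 kHz.
1.94 kHz ≤ fs/2 = 4.5 kHz, appears at 1.94 kHz.
16.06 kHz and 28.94 kHz both map to 1.94 kHz.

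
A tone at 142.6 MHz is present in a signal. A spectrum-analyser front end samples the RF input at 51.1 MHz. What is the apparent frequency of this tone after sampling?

10.7 MHz

142.6 MHz mod fs = 40.4 MHz.
40.4 MHz > fs/2 = 25.55 MHz, folds to fs − 40.4 MHz = 10.7 MHz.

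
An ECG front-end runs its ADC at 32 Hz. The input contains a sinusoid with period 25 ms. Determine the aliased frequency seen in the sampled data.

T = 25 ms → f = 1/T = 40 Hz.
40 Hz mod fs = 8 Hz.
8 Hz ≤ fs/2 = 16 Hz, appears at 8 Hz.

8 Hz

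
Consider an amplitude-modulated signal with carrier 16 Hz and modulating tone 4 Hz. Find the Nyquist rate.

AM sidebands sit at fc ± fm = 12 Hz and 20 Hz.
Highest-frequency component: 20 Hz.
Nyquist rate = 2 × 20 Hz = 40 Hz.

40 Hz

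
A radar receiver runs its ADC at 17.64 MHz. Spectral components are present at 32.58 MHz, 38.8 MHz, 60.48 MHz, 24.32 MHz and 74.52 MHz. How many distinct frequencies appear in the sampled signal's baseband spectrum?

fs/2 = 8.82 MHz.
32.58 MHz mod fs = 14.94 MHz.
14.94 MHz > fs/2 = 8.82 MHz, folds to fs − 14.94 MHz = 2.7 MHz.
38.8 MHz mod fs = 3.52 MHz.
3.52 MHz ≤ fs/2 = 8.82 MHz, appears at 3.52 MHz.
60.48 MHz mod fs = 7.56 MHz.
7.56 MHz ≤ fs/2 = 8.82 MHz, appears at 7.56 MHz.
24.32 MHz mod fs = 6.68 MHz.
6.68 MHz ≤ fs/2 = 8.82 MHz, appears at 6.68 MHz.
74.52 MHz mod fs = 3.96 MHz.
3.96 MHz ≤ fs/2 = 8.82 MHz, appears at 3.96 MHz.
Distinct values: {2.7 MHz, 3.52 MHz, 3.96 MHz, 6.68 MHz, 7.56 MHz} → 5.

5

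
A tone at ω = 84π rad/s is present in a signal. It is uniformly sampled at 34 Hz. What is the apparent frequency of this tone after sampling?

8 Hz

ω = 84π rad/s → f = ω/(2π) = 42 Hz.
42 Hz mod fs = 8 Hz.
8 Hz ≤ fs/2 = 17 Hz, appears at 8 Hz.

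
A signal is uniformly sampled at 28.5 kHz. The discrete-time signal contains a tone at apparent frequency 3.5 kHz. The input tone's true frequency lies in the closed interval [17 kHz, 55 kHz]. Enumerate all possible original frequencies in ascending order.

25 kHz, 32 kHz, 53.5 kHz

Frequencies that alias to 3.5 kHz are k·fs ± 3.5 kHz for integer k ≥ 0.
k=0: 3.5 kHz.
k=1: 25 kHz, 32 kHz.
k=2: 53.5 kHz, 60.5 kHz.
k=3: 82 kHz, 89 kHz.
Within [17 kHz, 55 kHz]: 25 kHz, 32 kHz, 53.5 kHz.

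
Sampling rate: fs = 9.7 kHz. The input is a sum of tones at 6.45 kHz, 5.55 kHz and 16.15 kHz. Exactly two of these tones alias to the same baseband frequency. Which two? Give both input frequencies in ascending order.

6.45 kHz, 16.15 kHz

fs/2 = 4.85 kHz.
6.45 kHz > fs/2 = 4.85 kHz, folds to fs − 6.45 kHz = 3.25 kHz.
5.55 kHz > fs/2 = 4.85 kHz, folds to fs − 5.55 kHz = 4.15 kHz.
16.15 kHz mod fs = 6.45 kHz.
6.45 kHz > fs/2 = 4.85 kHz, folds to fs − 6.45 kHz = 3.25 kHz.
6.45 kHz and 16.15 kHz both map to 3.25 kHz.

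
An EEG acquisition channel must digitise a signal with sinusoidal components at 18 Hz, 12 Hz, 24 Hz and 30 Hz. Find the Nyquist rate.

Highest-frequency component: 30 Hz.
Nyquist rate = 2 × 30 Hz = 60 Hz.

60 Hz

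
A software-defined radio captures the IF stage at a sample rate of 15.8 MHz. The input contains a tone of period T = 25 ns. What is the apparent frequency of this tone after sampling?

T = 25 ns → f = 1/T = 40 MHz.
40 MHz mod fs = 8.4 MHz.
8.4 MHz > fs/2 = 7.9 MHz, folds to fs − 8.4 MHz = 7.4 MHz.

7.4 MHz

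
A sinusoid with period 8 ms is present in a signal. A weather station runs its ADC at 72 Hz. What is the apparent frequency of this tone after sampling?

T = 8 ms → f = 1/T = 125 Hz.
125 Hz mod fs = 53 Hz.
53 Hz > fs/2 = 36 Hz, folds to fs − 53 Hz = 19 Hz.

19 Hz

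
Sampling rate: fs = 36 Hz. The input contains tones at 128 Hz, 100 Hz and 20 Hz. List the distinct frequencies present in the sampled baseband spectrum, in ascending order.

8 Hz, 16 Hz

fs/2 = 18 Hz.
128 Hz mod fs = 20 Hz.
20 Hz > fs/2 = 18 Hz, folds to fs − 20 Hz = 16 Hz.
100 Hz mod fs = 28 Hz.
28 Hz > fs/2 = 18 Hz, folds to fs − 28 Hz = 8 Hz.
20 Hz > fs/2 = 18 Hz, folds to fs − 20 Hz = 16 Hz.
Distinct values: {8 Hz, 16 Hz}.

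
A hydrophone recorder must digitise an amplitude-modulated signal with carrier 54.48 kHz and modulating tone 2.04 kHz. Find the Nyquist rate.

113.04 kHz

AM sidebands sit at fc ± fm = 52.44 kHz and 56.52 kHz.
Highest-frequency component: 56.52 kHz.
Nyquist rate = 2 × 56.52 kHz = 113.04 kHz.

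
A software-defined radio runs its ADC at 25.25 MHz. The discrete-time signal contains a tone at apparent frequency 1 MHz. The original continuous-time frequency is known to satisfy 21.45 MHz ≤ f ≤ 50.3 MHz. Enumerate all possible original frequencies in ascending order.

24.25 MHz, 26.25 MHz, 49.5 MHz

Frequencies that alias to 1 MHz are k·fs ± 1 MHz for integer k ≥ 0.
k=0: 1 MHz.
k=1: 24.25 MHz, 26.25 MHz.
k=2: 49.5 MHz, 51.5 MHz.
k=3: 74.75 MHz, 76.75 MHz.
Within [21.45 MHz, 50.3 MHz]: 24.25 MHz, 26.25 MHz, 49.5 MHz.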